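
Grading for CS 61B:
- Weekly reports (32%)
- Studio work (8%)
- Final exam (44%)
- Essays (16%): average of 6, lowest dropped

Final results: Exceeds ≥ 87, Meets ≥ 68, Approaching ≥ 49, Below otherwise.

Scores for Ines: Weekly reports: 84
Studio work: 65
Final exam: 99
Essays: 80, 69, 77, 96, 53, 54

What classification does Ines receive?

Exceeds

Essays: drop 53 → average of remaining 5 = 376/5 = 75.2
Weighted total:
  Weekly reports 84 × 0.32 = 26.88
  Studio work 65 × 0.08 = 5.2
  Final exam 99 × 0.44 = 43.56
  Essays 75.2 × 0.16 = 12.032
Sum = 87.672
87.672 ≥ 87 → Exceeds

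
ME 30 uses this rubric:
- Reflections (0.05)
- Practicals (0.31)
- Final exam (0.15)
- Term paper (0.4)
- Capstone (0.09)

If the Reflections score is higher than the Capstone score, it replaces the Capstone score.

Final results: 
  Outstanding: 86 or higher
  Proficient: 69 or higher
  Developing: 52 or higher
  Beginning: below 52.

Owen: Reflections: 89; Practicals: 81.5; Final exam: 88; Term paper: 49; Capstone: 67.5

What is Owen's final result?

Proficient

Reflections (89) > Capstone (67.5), so Capstone counts as 89.
Weighted total:
  Reflections 89 × 0.05 = 4.45
  Practicals 81.5 × 0.31 = 25.265
  Final exam 88 × 0.15 = 13.2
  Term paper 49 × 0.4 = 19.6
  Capstone 89 × 0.09 = 8.01
Sum = 70.525
70.525 is ≥ 69 and < 86 → Proficient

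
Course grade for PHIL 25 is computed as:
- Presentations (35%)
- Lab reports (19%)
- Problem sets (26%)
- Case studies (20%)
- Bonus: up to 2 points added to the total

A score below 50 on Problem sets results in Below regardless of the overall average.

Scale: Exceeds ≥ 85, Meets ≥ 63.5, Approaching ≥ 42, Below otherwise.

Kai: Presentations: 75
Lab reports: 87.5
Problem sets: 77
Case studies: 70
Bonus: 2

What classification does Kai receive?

Meets

Problem sets score 77 ≥ 50: minimum met.
Weighted total:
  Presentations 75 × 0.35 = 26.25
  Lab reports 87.5 × 0.19 = 16.625
  Problem sets 77 × 0.26 = 20.02
  Case studies 70 × 0.2 = 14
Sum = 76.895
Bonus: 76.895 + 2 = 78.895
78.895 is ≥ 63.5 and < 85 → Meets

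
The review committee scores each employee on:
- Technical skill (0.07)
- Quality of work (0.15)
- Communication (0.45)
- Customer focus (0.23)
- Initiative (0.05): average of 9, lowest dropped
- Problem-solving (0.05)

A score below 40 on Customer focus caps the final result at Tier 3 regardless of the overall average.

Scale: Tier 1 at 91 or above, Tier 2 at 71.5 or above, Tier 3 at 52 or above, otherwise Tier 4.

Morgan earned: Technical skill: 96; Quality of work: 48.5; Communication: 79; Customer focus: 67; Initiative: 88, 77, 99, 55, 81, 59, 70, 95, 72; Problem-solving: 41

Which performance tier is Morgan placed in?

Initiative: drop 55 → average of remaining 8 = 641/8 = 80.125
Customer focus score 67 ≥ 40: minimum met.
Weighted total:
  Technical skill 96 × 0.07 = 6.72
  Quality of work 48.5 × 0.15 = 7.275
  Communication 79 × 0.45 = 35.55
  Customer focus 67 × 0.23 = 15.41
  Initiative 80.125 × 0.05 = 4.00625
  Problem-solving 41 × 0.05 = 2.05
Sum = 71.01125
71.01125 is ≥ 52 and < 71.5 → Tier 3

Tier 3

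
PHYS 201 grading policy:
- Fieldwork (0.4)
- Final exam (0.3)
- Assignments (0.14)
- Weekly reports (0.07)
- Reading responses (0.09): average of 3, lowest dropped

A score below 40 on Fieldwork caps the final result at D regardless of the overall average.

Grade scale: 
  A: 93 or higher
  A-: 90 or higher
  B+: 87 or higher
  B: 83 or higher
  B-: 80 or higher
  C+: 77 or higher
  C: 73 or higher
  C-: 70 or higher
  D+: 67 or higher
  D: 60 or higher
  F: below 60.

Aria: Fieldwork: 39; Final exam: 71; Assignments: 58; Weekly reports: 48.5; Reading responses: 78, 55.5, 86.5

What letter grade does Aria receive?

F

Reading responses: drop 55.5 → average of remaining 2 = 164.5/2 = 82.25
Fieldwork score 39 < 40: minimum not met.
Weighted total:
  Fieldwork 39 × 0.4 = 15.6
  Final exam 71 × 0.3 = 21.3
  Assignments 58 × 0.14 = 8.12
  Weekly reports 48.5 × 0.07 = 3.395
  Reading responses 82.25 × 0.09 = 7.4025
Sum = 55.8175
55.8175 would be F; cap at D applies → F.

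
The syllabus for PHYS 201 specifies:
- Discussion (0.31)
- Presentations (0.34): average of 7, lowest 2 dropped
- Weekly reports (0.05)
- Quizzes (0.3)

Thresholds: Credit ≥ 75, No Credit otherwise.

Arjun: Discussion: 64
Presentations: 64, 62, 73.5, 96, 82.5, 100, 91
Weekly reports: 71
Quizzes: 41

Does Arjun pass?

Presentations: drop 62, 64 → average of remaining 5 = 443/5 = 88.6
Weighted total:
  Discussion 64 × 0.31 = 19.84
  Presentations 88.6 × 0.34 = 30.124
  Weekly reports 71 × 0.05 = 3.55
  Quizzes 41 × 0.3 = 12.3
Sum = 65.814
65.814 < 75 → No Credit

No Credit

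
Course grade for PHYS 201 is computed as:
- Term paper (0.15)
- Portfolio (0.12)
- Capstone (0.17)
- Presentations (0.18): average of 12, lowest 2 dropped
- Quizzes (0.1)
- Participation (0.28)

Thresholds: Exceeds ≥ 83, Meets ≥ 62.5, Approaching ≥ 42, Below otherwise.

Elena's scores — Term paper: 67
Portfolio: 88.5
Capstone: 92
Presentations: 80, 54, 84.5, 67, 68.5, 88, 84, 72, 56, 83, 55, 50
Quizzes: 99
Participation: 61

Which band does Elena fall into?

Presentations: drop 50, 54 → average of remaining 10 = 738/10 = 73.8
Weighted total:
  Term paper 67 × 0.15 = 10.05
  Portfolio 88.5 × 0.12 = 10.62
  Capstone 92 × 0.17 = 15.64
  Presentations 73.8 × 0.18 = 13.284
  Quizzes 99 × 0.1 = 9.9
  Participation 61 × 0.28 = 17.08
Sum = 76.574
76.574 is ≥ 62.5 and < 83 → Meets

Meets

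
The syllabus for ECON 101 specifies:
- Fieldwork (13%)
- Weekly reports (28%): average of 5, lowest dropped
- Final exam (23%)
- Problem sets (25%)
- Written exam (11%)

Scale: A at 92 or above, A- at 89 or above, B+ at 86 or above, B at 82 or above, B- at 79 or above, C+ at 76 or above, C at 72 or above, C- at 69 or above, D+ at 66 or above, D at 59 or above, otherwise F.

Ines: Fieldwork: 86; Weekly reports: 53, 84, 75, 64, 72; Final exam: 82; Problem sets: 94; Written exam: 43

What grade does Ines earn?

Weekly reports: drop 53 → average of remaining 4 = 295/4 = 73.75
Weighted total:
  Fieldwork 86 × 0.13 = 11.18
  Weekly reports 73.75 × 0.28 = 20.65
  Final exam 82 × 0.23 = 18.86
  Problem sets 94 × 0.25 = 23.5
  Written exam 43 × 0.11 = 4.73
Sum = 78.92
78.92 is ≥ 76 and < 79 → C+

C+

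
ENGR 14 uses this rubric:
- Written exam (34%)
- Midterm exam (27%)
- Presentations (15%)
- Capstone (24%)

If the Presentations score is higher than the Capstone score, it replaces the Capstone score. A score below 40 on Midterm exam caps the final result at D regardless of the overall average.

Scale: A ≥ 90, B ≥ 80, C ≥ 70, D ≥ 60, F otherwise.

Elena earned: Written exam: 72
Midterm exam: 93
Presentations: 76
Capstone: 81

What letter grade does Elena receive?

Presentations (76) ≤ Capstone (81), so Capstone stays at 81.
Midterm exam score 93 ≥ 40: minimum met.
Weighted total:
  Written exam 72 × 0.34 = 24.48
  Midterm exam 93 × 0.27 = 25.11
  Presentations 76 × 0.15 = 11.4
  Capstone 81 × 0.24 = 19.44
Sum = 80.43
80.43 is ≥ 80 and < 90 → B

B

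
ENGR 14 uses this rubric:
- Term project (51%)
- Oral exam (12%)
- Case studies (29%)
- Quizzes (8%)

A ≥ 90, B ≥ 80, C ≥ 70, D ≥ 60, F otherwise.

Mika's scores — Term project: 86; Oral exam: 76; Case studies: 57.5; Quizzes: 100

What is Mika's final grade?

C

Weighted total:
  Term project 86 × 0.51 = 43.86
  Oral exam 76 × 0.12 = 9.12
  Case studies 57.5 × 0.29 = 16.675
  Quizzes 100 × 0.08 = 8
Sum = 77.655
77.655 is ≥ 70 and < 80 → C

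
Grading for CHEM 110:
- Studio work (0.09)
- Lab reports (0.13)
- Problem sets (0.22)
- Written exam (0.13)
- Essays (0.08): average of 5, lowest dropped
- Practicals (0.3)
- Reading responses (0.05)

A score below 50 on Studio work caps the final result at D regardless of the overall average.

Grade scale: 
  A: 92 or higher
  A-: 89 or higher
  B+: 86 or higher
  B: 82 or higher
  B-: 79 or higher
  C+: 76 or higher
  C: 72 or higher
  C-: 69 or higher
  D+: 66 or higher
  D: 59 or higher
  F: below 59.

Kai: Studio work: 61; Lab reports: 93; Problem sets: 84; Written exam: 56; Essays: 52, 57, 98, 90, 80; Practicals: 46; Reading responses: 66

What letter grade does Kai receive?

Essays: drop 52 → average of remaining 4 = 325/4 = 81.25
Studio work score 61 ≥ 50: minimum met.
Weighted total:
  Studio work 61 × 0.09 = 5.49
  Lab reports 93 × 0.13 = 12.09
  Problem sets 84 × 0.22 = 18.48
  Written exam 56 × 0.13 = 7.28
  Essays 81.25 × 0.08 = 6.5
  Practicals 46 × 0.3 = 13.8
  Reading responses 66 × 0.05 = 3.3
Sum = 66.94
66.94 is ≥ 66 and < 69 → D+

D+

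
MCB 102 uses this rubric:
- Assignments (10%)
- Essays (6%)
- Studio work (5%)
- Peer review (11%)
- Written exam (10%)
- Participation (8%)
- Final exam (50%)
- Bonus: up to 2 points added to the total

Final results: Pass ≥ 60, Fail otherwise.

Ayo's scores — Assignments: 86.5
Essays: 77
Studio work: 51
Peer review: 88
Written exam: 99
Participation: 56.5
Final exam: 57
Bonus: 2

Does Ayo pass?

Pass

Weighted total:
  Assignments 86.5 × 0.1 = 8.65
  Essays 77 × 0.06 = 4.62
  Studio work 51 × 0.05 = 2.55
  Peer review 88 × 0.11 = 9.68
  Written exam 99 × 0.1 = 9.9
  Participation 56.5 × 0.08 = 4.52
  Final exam 57 × 0.5 = 28.5
Sum = 68.42
Bonus: 68.42 + 2 = 70.42
70.42 ≥ 60 → Pass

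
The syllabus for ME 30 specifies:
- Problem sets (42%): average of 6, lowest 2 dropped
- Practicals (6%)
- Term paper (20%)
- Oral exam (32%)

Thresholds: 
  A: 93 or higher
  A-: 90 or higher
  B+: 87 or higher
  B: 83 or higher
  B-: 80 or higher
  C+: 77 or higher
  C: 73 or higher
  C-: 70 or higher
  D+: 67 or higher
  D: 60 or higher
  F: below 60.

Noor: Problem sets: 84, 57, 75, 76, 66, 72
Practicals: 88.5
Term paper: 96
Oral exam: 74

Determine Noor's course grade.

Problem sets: drop 57, 66 → average of remaining 4 = 307/4 = 76.75
Weighted total:
  Problem sets 76.75 × 0.42 = 32.235
  Practicals 88.5 × 0.06 = 5.31
  Term paper 96 × 0.2 = 19.2
  Oral exam 74 × 0.32 = 23.68
Sum = 80.425
80.425 is ≥ 80 and < 83 → B-

B-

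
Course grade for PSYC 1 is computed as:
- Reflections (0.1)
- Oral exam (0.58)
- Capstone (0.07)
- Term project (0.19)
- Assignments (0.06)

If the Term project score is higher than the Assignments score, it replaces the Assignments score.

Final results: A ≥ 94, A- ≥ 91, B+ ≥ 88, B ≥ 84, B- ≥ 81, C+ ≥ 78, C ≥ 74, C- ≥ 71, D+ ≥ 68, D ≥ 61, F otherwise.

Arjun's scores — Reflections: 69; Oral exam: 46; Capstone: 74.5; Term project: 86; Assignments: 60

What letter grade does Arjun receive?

Term project (86) > Assignments (60), so Assignments counts as 86.
Weighted total:
  Reflections 69 × 0.1 = 6.9
  Oral exam 46 × 0.58 = 26.68
  Capstone 74.5 × 0.07 = 5.215
  Term project 86 × 0.19 = 16.34
  Assignments 86 × 0.06 = 5.16
Sum = 60.295
60.295 < 61 → F

F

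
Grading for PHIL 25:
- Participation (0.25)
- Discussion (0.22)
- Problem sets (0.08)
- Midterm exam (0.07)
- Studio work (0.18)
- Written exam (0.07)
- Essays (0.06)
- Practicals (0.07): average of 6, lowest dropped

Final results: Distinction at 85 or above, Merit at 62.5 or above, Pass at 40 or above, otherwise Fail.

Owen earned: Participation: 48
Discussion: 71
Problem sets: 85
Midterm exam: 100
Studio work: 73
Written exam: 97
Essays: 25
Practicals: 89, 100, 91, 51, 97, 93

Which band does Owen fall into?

Merit

Practicals: drop 51 → average of remaining 5 = 470/5 = 94
Weighted total:
  Participation 48 × 0.25 = 12
  Discussion 71 × 0.22 = 15.62
  Problem sets 85 × 0.08 = 6.8
  Midterm exam 100 × 0.07 = 7
  Studio work 73 × 0.18 = 13.14
  Written exam 97 × 0.07 = 6.79
  Essays 25 × 0.06 = 1.5
  Practicals 94 × 0.07 = 6.58
Sum = 69.43
69.43 is ≥ 62.5 and < 85 → Merit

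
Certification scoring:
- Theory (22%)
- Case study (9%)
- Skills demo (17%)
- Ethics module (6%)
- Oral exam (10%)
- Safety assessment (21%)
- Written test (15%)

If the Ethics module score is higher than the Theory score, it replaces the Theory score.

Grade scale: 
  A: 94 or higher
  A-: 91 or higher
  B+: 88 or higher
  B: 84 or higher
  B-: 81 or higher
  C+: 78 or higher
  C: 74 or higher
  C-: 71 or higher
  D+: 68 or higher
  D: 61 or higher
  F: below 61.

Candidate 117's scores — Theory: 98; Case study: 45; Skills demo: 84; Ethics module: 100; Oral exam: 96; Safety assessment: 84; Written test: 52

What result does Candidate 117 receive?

B-

Ethics module (100) > Theory (98), so Theory counts as 100.
Weighted total:
  Theory 100 × 0.22 = 22
  Case study 45 × 0.09 = 4.05
  Skills demo 84 × 0.17 = 14.28
  Ethics module 100 × 0.06 = 6
  Oral exam 96 × 0.1 = 9.6
  Safety assessment 84 × 0.21 = 17.64
  Written test 52 × 0.15 = 7.8
Sum = 81.37
81.37 is ≥ 81 and < 84 → B-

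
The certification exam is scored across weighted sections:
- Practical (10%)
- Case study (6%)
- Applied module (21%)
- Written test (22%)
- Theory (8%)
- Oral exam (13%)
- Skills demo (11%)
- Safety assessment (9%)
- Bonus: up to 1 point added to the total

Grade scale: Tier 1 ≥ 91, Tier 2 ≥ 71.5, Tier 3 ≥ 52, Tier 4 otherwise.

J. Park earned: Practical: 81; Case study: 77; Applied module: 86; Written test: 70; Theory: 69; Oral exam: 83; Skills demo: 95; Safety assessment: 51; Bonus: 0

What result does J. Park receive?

Tier 2

Weighted total:
  Practical 81 × 0.1 = 8.1
  Case study 77 × 0.06 = 4.62
  Applied module 86 × 0.21 = 18.06
  Written test 70 × 0.22 = 15.4
  Theory 69 × 0.08 = 5.52
  Oral exam 83 × 0.13 = 10.79
  Skills demo 95 × 0.11 = 10.45
  Safety assessment 51 × 0.09 = 4.59
Sum = 77.53
Bonus: 77.53 + 0 = 77.53
77.53 is ≥ 71.5 and < 91 → Tier 2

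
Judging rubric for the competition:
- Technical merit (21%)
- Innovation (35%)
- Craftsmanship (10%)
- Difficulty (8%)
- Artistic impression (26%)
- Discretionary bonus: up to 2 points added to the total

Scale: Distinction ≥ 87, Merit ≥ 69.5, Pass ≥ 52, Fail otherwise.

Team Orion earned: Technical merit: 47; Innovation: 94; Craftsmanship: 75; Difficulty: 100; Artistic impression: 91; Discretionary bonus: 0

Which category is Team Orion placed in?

Weighted total:
  Technical merit 47 × 0.21 = 9.87
  Innovation 94 × 0.35 = 32.9
  Craftsmanship 75 × 0.1 = 7.5
  Difficulty 100 × 0.08 = 8
  Artistic impression 91 × 0.26 = 23.66
Sum = 81.93
Discretionary bonus: 81.93 + 0 = 81.93
81.93 is ≥ 69.5 and < 87 → Merit

Merit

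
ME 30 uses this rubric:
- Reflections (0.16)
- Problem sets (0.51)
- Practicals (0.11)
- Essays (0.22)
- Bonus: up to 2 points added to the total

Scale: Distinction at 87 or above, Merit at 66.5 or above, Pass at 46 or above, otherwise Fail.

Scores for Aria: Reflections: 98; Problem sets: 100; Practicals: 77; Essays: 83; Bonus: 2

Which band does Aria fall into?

Weighted total:
  Reflections 98 × 0.16 = 15.68
  Problem sets 100 × 0.51 = 51
  Practicals 77 × 0.11 = 8.47
  Essays 83 × 0.22 = 18.26
Sum = 93.41
Bonus: 93.41 + 2 = 95.41
95.41 ≥ 87 → Distinction

Distinction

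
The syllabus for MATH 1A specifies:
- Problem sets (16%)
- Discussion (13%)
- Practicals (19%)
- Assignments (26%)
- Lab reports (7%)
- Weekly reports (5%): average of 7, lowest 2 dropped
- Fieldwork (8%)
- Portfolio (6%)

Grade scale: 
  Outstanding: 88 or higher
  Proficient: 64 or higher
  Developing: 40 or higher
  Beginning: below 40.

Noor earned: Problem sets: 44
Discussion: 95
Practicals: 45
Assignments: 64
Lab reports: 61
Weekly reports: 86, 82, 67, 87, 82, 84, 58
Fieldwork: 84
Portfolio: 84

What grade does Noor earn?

Proficient

Weekly reports: drop 58, 67 → average of remaining 5 = 421/5 = 84.2
Weighted total:
  Problem sets 44 × 0.16 = 7.04
  Discussion 95 × 0.13 = 12.35
  Practicals 45 × 0.19 = 8.55
  Assignments 64 × 0.26 = 16.64
  Lab reports 61 × 0.07 = 4.27
  Weekly reports 84.2 × 0.05 = 4.21
  Fieldwork 84 × 0.08 = 6.72
  Portfolio 84 × 0.06 = 5.04
Sum = 64.82
64.82 is ≥ 64 and < 88 → Proficient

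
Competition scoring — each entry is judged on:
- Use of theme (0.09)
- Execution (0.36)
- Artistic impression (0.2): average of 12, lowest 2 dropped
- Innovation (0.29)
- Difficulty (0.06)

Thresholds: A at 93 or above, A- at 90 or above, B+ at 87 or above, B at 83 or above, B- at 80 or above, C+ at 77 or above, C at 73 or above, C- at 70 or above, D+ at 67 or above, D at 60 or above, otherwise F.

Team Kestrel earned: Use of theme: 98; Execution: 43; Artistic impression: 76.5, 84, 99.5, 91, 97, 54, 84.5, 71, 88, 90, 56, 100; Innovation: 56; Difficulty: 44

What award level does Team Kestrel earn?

Artistic impression: drop 54, 56 → average of remaining 10 = 881.5/10 = 88.15
Weighted total:
  Use of theme 98 × 0.09 = 8.82
  Execution 43 × 0.36 = 15.48
  Artistic impression 88.15 × 0.2 = 17.63
  Innovation 56 × 0.29 = 16.24
  Difficulty 44 × 0.06 = 2.64
Sum = 60.81
60.81 is ≥ 60 and < 67 → D

D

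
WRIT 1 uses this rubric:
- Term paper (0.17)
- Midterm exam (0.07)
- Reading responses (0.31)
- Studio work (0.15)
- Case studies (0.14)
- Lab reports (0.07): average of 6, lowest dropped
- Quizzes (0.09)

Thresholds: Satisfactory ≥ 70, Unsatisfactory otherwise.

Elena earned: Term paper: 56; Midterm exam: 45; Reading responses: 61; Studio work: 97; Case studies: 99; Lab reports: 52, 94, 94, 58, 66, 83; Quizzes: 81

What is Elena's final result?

Lab reports: drop 52 → average of remaining 5 = 395/5 = 79
Weighted total:
  Term paper 56 × 0.17 = 9.52
  Midterm exam 45 × 0.07 = 3.15
  Reading responses 61 × 0.31 = 18.91
  Studio work 97 × 0.15 = 14.55
  Case studies 99 × 0.14 = 13.86
  Lab reports 79 × 0.07 = 5.53
  Quizzes 81 × 0.09 = 7.29
Sum = 72.81
72.81 ≥ 70 → Satisfactory

Satisfactory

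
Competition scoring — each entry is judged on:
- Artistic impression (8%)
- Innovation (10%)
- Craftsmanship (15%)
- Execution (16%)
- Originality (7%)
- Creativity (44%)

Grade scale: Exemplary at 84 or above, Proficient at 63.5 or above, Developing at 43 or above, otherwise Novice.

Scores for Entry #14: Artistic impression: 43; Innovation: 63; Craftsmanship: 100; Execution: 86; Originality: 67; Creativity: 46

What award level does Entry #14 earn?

Developing

Weighted total:
  Artistic impression 43 × 0.08 = 3.44
  Innovation 63 × 0.1 = 6.3
  Craftsmanship 100 × 0.15 = 15
  Execution 86 × 0.16 = 13.76
  Originality 67 × 0.07 = 4.69
  Creativity 46 × 0.44 = 20.24
Sum = 63.43
63.43 is ≥ 43 and < 63.5 → Developing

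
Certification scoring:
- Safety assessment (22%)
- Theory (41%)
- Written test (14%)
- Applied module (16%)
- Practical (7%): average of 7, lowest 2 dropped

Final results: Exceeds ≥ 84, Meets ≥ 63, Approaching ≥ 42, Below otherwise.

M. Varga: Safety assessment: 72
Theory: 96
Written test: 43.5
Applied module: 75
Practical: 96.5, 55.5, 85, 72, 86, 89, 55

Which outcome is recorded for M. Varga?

Meets

Practical: drop 55, 55.5 → average of remaining 5 = 428.5/5 = 85.7
Weighted total:
  Safety assessment 72 × 0.22 = 15.84
  Theory 96 × 0.41 = 39.36
  Written test 43.5 × 0.14 = 6.09
  Applied module 75 × 0.16 = 12
  Practical 85.7 × 0.07 = 5.999
Sum = 79.289
79.289 is ≥ 63 and < 84 → Meets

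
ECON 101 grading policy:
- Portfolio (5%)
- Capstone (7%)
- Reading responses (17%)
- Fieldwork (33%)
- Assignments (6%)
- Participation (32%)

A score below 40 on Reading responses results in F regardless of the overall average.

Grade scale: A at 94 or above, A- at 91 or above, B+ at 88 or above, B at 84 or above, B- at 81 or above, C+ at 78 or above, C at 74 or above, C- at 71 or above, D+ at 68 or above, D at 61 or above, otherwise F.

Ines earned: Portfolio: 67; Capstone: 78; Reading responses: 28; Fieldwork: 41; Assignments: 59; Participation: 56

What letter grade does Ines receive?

F

Reading responses score 28 < 40: minimum not met.
Weighted total:
  Portfolio 67 × 0.05 = 3.35
  Capstone 78 × 0.07 = 5.46
  Reading responses 28 × 0.17 = 4.76
  Fieldwork 41 × 0.33 = 13.53
  Assignments 59 × 0.06 = 3.54
  Participation 56 × 0.32 = 17.92
Sum = 48.56
Because the Reading responses minimum was not met, the result is F.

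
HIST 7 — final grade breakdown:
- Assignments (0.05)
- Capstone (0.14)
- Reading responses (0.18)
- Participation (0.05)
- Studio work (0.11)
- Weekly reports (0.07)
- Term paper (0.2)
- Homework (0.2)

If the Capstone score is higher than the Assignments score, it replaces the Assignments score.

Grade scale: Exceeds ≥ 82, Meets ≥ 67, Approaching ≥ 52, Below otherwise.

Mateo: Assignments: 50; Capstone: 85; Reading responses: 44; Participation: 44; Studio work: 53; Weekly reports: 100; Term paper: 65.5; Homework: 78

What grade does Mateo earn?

Capstone (85) > Assignments (50), so Assignments counts as 85.
Weighted total:
  Assignments 85 × 0.05 = 4.25
  Capstone 85 × 0.14 = 11.9
  Reading responses 44 × 0.18 = 7.92
  Participation 44 × 0.05 = 2.2
  Studio work 53 × 0.11 = 5.83
  Weekly reports 100 × 0.07 = 7
  Term paper 65.5 × 0.2 = 13.1
  Homework 78 × 0.2 = 15.6
Sum = 67.8
67.8 is ≥ 67 and < 82 → Meets

Meets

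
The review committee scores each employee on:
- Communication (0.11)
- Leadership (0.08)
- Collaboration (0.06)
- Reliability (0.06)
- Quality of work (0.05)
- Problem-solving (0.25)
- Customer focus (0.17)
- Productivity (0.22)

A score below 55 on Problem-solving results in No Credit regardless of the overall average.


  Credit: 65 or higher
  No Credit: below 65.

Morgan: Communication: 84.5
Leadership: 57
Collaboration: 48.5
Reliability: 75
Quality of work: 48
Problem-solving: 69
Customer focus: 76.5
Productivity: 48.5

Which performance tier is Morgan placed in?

No Credit

Problem-solving score 69 ≥ 55: minimum met.
Weighted total:
  Communication 84.5 × 0.11 = 9.295
  Leadership 57 × 0.08 = 4.56
  Collaboration 48.5 × 0.06 = 2.91
  Reliability 75 × 0.06 = 4.5
  Quality of work 48 × 0.05 = 2.4
  Problem-solving 69 × 0.25 = 17.25
  Customer focus 76.5 × 0.17 = 13.005
  Productivity 48.5 × 0.22 = 10.67
Sum = 64.59
64.59 < 65 → No Credit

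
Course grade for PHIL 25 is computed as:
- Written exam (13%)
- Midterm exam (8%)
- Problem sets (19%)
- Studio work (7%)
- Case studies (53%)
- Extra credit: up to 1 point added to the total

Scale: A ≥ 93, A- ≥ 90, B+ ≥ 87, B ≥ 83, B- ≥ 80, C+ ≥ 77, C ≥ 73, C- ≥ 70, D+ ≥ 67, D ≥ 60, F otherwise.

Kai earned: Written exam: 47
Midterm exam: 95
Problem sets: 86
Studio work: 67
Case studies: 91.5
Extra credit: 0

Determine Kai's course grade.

Weighted total:
  Written exam 47 × 0.13 = 6.11
  Midterm exam 95 × 0.08 = 7.6
  Problem sets 86 × 0.19 = 16.34
  Studio work 67 × 0.07 = 4.69
  Case studies 91.5 × 0.53 = 48.495
Sum = 83.235
Extra credit: 83.235 + 0 = 83.235
83.235 is ≥ 83 and < 87 → B

B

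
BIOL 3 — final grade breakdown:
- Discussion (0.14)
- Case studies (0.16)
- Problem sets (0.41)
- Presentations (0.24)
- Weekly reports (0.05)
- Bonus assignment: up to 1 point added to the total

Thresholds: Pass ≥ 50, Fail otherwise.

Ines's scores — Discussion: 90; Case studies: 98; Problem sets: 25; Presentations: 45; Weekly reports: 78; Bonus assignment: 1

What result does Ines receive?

Pass

Weighted total:
  Discussion 90 × 0.14 = 12.6
  Case studies 98 × 0.16 = 15.68
  Problem sets 25 × 0.41 = 10.25
  Presentations 45 × 0.24 = 10.8
  Weekly reports 78 × 0.05 = 3.9
Sum = 53.23
Bonus assignment: 53.23 + 1 = 54.23
54.23 ≥ 50 → Pass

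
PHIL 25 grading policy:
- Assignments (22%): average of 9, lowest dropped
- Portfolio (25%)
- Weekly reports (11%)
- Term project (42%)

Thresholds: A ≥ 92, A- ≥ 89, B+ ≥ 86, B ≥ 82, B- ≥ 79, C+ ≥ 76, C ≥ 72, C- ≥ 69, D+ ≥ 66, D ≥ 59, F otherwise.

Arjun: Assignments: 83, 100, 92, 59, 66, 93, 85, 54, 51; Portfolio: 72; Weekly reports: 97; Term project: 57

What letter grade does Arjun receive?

Assignments: drop 51 → average of remaining 8 = 632/8 = 79
Weighted total:
  Assignments 79 × 0.22 = 17.38
  Portfolio 72 × 0.25 = 18
  Weekly reports 97 × 0.11 = 10.67
  Term project 57 × 0.42 = 23.94
Sum = 69.99
69.99 is ≥ 69 and < 72 → C-

C-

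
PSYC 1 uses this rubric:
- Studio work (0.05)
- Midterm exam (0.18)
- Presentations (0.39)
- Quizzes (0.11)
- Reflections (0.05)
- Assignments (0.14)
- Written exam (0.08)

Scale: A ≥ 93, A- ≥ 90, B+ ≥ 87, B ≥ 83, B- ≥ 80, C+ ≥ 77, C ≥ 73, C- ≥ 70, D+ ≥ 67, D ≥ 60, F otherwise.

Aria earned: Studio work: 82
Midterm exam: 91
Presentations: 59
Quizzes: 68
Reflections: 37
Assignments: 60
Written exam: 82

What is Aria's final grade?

Weighted total:
  Studio work 82 × 0.05 = 4.1
  Midterm exam 91 × 0.18 = 16.38
  Presentations 59 × 0.39 = 23.01
  Quizzes 68 × 0.11 = 7.48
  Reflections 37 × 0.05 = 1.85
  Assignments 60 × 0.14 = 8.4
  Written exam 82 × 0.08 = 6.56
Sum = 67.78
67.78 is ≥ 67 and < 70 → D+

D+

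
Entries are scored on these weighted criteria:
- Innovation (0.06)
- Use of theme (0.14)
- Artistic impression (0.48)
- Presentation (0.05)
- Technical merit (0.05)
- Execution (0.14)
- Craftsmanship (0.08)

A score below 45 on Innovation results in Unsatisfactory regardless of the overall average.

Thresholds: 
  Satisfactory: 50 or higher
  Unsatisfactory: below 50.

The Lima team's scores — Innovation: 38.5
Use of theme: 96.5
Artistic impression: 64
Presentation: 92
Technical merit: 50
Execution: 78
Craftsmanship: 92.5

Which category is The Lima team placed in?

Unsatisfactory

Innovation score 38.5 < 45: minimum not met.
Weighted total:
  Innovation 38.5 × 0.06 = 2.31
  Use of theme 96.5 × 0.14 = 13.51
  Artistic impression 64 × 0.48 = 30.72
  Presentation 92 × 0.05 = 4.6
  Technical merit 50 × 0.05 = 2.5
  Execution 78 × 0.14 = 10.92
  Craftsmanship 92.5 × 0.08 = 7.4
Sum = 71.96
Because the Innovation minimum was not met, the result is Unsatisfactory.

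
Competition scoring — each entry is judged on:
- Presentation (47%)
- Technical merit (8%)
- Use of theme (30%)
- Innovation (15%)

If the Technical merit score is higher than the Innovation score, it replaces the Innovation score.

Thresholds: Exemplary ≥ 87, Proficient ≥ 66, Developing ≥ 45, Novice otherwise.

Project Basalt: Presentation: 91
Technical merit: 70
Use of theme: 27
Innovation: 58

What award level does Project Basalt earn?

Technical merit (70) > Innovation (58), so Innovation counts as 70.
Weighted total:
  Presentation 91 × 0.47 = 42.77
  Technical merit 70 × 0.08 = 5.6
  Use of theme 27 × 0.3 = 8.1
  Innovation 70 × 0.15 = 10.5
Sum = 66.97
66.97 is ≥ 66 and < 87 → Proficient

Proficient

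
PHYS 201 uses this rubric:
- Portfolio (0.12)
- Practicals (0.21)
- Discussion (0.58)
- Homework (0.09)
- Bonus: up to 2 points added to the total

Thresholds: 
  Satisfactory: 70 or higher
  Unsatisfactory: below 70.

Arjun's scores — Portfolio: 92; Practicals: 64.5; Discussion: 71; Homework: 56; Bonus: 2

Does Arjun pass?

Weighted total:
  Portfolio 92 × 0.12 = 11.04
  Practicals 64.5 × 0.21 = 13.545
  Discussion 71 × 0.58 = 41.18
  Homework 56 × 0.09 = 5.04
Sum = 70.805
Bonus: 70.805 + 2 = 72.805
72.805 ≥ 70 → Satisfactory

Satisfactory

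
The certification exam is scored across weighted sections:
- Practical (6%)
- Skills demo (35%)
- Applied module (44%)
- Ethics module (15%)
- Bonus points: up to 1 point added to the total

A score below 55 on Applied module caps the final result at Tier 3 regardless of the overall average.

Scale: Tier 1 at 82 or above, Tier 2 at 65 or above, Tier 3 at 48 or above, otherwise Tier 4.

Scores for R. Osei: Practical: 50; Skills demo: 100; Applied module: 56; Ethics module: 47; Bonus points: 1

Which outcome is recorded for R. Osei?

Tier 2

Applied module score 56 ≥ 55: minimum met.
Weighted total:
  Practical 50 × 0.06 = 3
  Skills demo 100 × 0.35 = 35
  Applied module 56 × 0.44 = 24.64
  Ethics module 47 × 0.15 = 7.05
Sum = 69.69
Bonus points: 69.69 + 1 = 70.69
70.69 is ≥ 65 and < 82 → Tier 2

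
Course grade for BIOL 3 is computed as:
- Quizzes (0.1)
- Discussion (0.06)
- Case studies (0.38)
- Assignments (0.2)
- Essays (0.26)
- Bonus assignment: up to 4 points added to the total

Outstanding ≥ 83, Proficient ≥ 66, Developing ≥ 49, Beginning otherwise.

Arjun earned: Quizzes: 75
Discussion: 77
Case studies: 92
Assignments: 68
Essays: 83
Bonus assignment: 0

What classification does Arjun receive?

Weighted total:
  Quizzes 75 × 0.1 = 7.5
  Discussion 77 × 0.06 = 4.62
  Case studies 92 × 0.38 = 34.96
  Assignments 68 × 0.2 = 13.6
  Essays 83 × 0.26 = 21.58
Sum = 82.26
Bonus assignment: 82.26 + 0 = 82.26
82.26 is ≥ 66 and < 83 → Proficient

Proficient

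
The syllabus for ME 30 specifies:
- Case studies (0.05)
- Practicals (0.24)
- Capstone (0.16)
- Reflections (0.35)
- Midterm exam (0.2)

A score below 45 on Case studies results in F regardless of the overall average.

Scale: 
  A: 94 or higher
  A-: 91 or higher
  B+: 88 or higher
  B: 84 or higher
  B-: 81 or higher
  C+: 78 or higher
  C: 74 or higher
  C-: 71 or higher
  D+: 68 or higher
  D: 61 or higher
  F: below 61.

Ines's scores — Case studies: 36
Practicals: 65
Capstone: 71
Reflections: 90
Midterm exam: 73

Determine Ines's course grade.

F

Case studies score 36 < 45: minimum not met.
Weighted total:
  Case studies 36 × 0.05 = 1.8
  Practicals 65 × 0.24 = 15.6
  Capstone 71 × 0.16 = 11.36
  Reflections 90 × 0.35 = 31.5
  Midterm exam 73 × 0.2 = 14.6
Sum = 74.86
Because the Case studies minimum was not met, the result is F.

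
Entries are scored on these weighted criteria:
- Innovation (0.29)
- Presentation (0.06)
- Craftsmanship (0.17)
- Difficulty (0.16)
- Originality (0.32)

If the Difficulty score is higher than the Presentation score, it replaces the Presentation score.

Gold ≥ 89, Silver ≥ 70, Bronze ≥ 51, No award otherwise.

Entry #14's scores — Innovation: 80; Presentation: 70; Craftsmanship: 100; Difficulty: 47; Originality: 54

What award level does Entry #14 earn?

Difficulty (47) ≤ Presentation (70), so Presentation stays at 70.
Weighted total:
  Innovation 80 × 0.29 = 23.2
  Presentation 70 × 0.06 = 4.2
  Craftsmanship 100 × 0.17 = 17
  Difficulty 47 × 0.16 = 7.52
  Originality 54 × 0.32 = 17.28
Sum = 69.2
69.2 is ≥ 51 and < 70 → Bronze

Bronze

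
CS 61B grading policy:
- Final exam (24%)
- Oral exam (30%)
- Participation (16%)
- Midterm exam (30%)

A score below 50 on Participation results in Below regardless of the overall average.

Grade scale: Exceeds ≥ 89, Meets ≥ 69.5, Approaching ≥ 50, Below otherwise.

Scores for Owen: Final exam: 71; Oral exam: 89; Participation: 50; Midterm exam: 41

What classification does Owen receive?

Participation score 50 ≥ 50: minimum met.
Weighted total:
  Final exam 71 × 0.24 = 17.04
  Oral exam 89 × 0.3 = 26.7
  Participation 50 × 0.16 = 8
  Midterm exam 41 × 0.3 = 12.3
Sum = 64.04
64.04 is ≥ 50 and < 69.5 → Approaching

Approaching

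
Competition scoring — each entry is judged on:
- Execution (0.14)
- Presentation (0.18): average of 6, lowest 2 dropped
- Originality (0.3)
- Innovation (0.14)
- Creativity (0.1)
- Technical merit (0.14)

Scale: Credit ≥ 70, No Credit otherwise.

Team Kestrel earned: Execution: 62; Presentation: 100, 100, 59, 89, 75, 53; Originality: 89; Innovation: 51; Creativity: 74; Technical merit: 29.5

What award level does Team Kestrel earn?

Credit

Presentation: drop 53, 59 → average of remaining 4 = 364/4 = 91
Weighted total:
  Execution 62 × 0.14 = 8.68
  Presentation 91 × 0.18 = 16.38
  Originality 89 × 0.3 = 26.7
  Innovation 51 × 0.14 = 7.14
  Creativity 74 × 0.1 = 7.4
  Technical merit 29.5 × 0.14 = 4.13
Sum = 70.43
70.43 ≥ 70 → Credit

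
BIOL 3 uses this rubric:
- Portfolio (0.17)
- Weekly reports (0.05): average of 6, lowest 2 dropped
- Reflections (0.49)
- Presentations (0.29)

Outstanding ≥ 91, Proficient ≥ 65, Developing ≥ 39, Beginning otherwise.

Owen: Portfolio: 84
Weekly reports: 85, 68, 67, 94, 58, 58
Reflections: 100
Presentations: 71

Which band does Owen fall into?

Proficient

Weekly reports: drop 58, 58 → average of remaining 4 = 314/4 = 78.5
Weighted total:
  Portfolio 84 × 0.17 = 14.28
  Weekly reports 78.5 × 0.05 = 3.925
  Reflections 100 × 0.49 = 49
  Presentations 71 × 0.29 = 20.59
Sum = 87.795
87.795 is ≥ 65 and < 91 → Proficient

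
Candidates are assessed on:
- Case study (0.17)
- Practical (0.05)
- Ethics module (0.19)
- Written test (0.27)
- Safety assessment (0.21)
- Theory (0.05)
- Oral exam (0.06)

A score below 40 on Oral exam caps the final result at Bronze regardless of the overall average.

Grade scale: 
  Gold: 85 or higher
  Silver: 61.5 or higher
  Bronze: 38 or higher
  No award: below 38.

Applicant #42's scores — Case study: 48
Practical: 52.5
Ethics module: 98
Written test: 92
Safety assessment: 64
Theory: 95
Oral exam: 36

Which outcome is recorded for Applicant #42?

Oral exam score 36 < 40: minimum not met.
Weighted total:
  Case study 48 × 0.17 = 8.16
  Practical 52.5 × 0.05 = 2.625
  Ethics module 98 × 0.19 = 18.62
  Written test 92 × 0.27 = 24.84
  Safety assessment 64 × 0.21 = 13.44
  Theory 95 × 0.05 = 4.75
  Oral exam 36 × 0.06 = 2.16
Sum = 74.595
74.595 would be Silver; cap at Bronze applies → Bronze.

Bronze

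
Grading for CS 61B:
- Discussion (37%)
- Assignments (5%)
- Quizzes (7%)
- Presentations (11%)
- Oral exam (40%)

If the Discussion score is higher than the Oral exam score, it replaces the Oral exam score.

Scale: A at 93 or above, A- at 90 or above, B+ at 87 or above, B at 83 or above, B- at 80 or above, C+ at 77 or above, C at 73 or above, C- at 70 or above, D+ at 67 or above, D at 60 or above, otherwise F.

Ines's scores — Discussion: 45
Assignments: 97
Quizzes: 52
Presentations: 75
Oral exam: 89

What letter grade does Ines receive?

Discussion (45) ≤ Oral exam (89), so Oral exam stays at 89.
Weighted total:
  Discussion 45 × 0.37 = 16.65
  Assignments 97 × 0.05 = 4.85
  Quizzes 52 × 0.07 = 3.64
  Presentations 75 × 0.11 = 8.25
  Oral exam 89 × 0.4 = 35.6
Sum = 68.99
68.99 is ≥ 67 and < 70 → D+

D+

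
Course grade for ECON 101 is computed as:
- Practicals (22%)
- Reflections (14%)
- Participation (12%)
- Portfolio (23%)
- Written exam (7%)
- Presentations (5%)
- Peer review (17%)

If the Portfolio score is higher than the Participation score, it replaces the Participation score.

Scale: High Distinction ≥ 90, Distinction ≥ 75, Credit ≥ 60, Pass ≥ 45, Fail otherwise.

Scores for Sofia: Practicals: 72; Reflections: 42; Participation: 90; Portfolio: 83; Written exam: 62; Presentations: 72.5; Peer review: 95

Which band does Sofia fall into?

Distinction

Portfolio (83) ≤ Participation (90), so Participation stays at 90.
Weighted total:
  Practicals 72 × 0.22 = 15.84
  Reflections 42 × 0.14 = 5.88
  Participation 90 × 0.12 = 10.8
  Portfolio 83 × 0.23 = 19.09
  Written exam 62 × 0.07 = 4.34
  Presentations 72.5 × 0.05 = 3.625
  Peer review 95 × 0.17 = 16.15
Sum = 75.725
75.725 is ≥ 75 and < 90 → Distinction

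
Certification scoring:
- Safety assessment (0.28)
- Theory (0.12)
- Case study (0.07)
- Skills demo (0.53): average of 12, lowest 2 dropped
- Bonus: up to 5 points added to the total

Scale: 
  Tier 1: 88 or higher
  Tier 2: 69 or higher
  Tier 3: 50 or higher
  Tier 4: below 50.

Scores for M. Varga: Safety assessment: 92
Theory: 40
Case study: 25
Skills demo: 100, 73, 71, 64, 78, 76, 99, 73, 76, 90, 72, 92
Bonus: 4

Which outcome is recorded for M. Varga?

Skills demo: drop 64, 71 → average of remaining 10 = 829/10 = 82.9
Weighted total:
  Safety assessment 92 × 0.28 = 25.76
  Theory 40 × 0.12 = 4.8
  Case study 25 × 0.07 = 1.75
  Skills demo 82.9 × 0.53 = 43.937
Sum = 76.247
Bonus: 76.247 + 4 = 80.247
80.247 is ≥ 69 and < 88 → Tier 2

Tier 2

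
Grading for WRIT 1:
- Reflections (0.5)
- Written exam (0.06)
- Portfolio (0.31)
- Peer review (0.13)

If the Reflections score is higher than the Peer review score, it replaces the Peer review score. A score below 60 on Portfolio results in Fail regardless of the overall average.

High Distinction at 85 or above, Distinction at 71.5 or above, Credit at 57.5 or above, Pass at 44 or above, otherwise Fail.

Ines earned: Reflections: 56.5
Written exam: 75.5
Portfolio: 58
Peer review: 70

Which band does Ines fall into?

Reflections (56.5) ≤ Peer review (70), so Peer review stays at 70.
Portfolio score 58 < 60: minimum not met.
Weighted total:
  Reflections 56.5 × 0.5 = 28.25
  Written exam 75.5 × 0.06 = 4.53
  Portfolio 58 × 0.31 = 17.98
  Peer review 70 × 0.13 = 9.1
Sum = 59.86
Because the Portfolio minimum was not met, the result is Fail.

Fail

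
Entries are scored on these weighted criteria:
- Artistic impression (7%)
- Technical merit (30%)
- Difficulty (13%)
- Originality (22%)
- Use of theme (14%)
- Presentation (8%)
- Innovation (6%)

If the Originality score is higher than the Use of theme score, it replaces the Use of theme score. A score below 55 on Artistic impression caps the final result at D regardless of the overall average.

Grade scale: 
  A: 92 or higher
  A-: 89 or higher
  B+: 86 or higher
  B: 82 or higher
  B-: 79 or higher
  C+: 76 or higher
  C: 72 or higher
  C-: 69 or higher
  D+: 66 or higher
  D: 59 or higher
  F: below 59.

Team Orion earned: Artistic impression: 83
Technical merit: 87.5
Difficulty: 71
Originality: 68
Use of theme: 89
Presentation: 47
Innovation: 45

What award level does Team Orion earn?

Originality (68) ≤ Use of theme (89), so Use of theme stays at 89.
Artistic impression score 83 ≥ 55: minimum met.
Weighted total:
  Artistic impression 83 × 0.07 = 5.81
  Technical merit 87.5 × 0.3 = 26.25
  Difficulty 71 × 0.13 = 9.23
  Originality 68 × 0.22 = 14.96
  Use of theme 89 × 0.14 = 12.46
  Presentation 47 × 0.08 = 3.76
  Innovation 45 × 0.06 = 2.7
Sum = 75.17
75.17 is ≥ 72 and < 76 → C

C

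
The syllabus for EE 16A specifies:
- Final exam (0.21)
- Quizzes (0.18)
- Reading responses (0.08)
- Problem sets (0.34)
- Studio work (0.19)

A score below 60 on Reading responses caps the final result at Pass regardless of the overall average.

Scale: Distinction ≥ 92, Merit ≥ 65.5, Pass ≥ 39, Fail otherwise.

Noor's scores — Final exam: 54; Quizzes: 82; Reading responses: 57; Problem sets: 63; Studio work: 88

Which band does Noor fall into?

Pass

Reading responses score 57 < 60: minimum not met.
Weighted total:
  Final exam 54 × 0.21 = 11.34
  Quizzes 82 × 0.18 = 14.76
  Reading responses 57 × 0.08 = 4.56
  Problem sets 63 × 0.34 = 21.42
  Studio work 88 × 0.19 = 16.72
Sum = 68.8
68.8 would be Merit; cap at Pass applies → Pass.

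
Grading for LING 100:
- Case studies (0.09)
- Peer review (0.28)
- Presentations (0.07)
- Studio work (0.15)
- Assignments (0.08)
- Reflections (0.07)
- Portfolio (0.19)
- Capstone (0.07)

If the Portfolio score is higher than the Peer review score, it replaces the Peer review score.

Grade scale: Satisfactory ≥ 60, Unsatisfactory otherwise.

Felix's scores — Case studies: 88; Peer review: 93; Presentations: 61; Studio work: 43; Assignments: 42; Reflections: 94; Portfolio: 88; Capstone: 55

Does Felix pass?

Satisfactory

Portfolio (88) ≤ Peer review (93), so Peer review stays at 93.
Weighted total:
  Case studies 88 × 0.09 = 7.92
  Peer review 93 × 0.28 = 26.04
  Presentations 61 × 0.07 = 4.27
  Studio work 43 × 0.15 = 6.45
  Assignments 42 × 0.08 = 3.36
  Reflections 94 × 0.07 = 6.58
  Portfolio 88 × 0.19 = 16.72
  Capstone 55 × 0.07 = 3.85
Sum = 75.19
75.19 ≥ 60 → Satisfactory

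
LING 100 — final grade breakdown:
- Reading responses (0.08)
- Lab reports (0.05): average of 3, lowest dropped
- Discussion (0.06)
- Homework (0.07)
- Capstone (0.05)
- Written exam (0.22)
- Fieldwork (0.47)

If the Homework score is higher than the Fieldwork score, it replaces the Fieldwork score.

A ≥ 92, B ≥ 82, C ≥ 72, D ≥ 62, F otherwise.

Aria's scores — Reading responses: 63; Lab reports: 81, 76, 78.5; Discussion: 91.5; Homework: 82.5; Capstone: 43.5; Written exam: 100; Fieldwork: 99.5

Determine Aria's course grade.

Lab reports: drop 76 → average of remaining 2 = 159.5/2 = 79.75
Homework (82.5) ≤ Fieldwork (99.5), so Fieldwork stays at 99.5.
Weighted total:
  Reading responses 63 × 0.08 = 5.04
  Lab reports 79.75 × 0.05 = 3.9875
  Discussion 91.5 × 0.06 = 5.49
  Homework 82.5 × 0.07 = 5.775
  Capstone 43.5 × 0.05 = 2.175
  Written exam 100 × 0.22 = 22
  Fieldwork 99.5 × 0.47 = 46.765
Sum = 91.2325
91.2325 is ≥ 82 and < 92 → B

B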